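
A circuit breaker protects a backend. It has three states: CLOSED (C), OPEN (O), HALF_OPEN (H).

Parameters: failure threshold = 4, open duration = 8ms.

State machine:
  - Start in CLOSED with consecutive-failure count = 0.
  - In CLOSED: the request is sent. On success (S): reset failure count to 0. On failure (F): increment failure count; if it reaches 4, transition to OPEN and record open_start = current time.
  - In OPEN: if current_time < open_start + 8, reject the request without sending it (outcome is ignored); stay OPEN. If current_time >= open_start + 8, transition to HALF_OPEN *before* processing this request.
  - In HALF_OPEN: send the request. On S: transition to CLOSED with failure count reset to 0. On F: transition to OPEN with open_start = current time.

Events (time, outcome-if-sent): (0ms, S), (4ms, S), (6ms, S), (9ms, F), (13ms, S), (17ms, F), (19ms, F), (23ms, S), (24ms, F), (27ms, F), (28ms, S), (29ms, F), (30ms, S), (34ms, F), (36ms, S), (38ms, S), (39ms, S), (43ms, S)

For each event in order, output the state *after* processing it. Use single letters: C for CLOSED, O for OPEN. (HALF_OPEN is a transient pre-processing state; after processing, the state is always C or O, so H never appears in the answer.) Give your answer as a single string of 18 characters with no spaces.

Answer: CCCCCCCCCCCCCCCCCC

Derivation:
State after each event:
  event#1 t=0ms outcome=S: state=CLOSED
  event#2 t=4ms outcome=S: state=CLOSED
  event#3 t=6ms outcome=S: state=CLOSED
  event#4 t=9ms outcome=F: state=CLOSED
  event#5 t=13ms outcome=S: state=CLOSED
  event#6 t=17ms outcome=F: state=CLOSED
  event#7 t=19ms outcome=F: state=CLOSED
  event#8 t=23ms outcome=S: state=CLOSED
  event#9 t=24ms outcome=F: state=CLOSED
  event#10 t=27ms outcome=F: state=CLOSED
  event#11 t=28ms outcome=S: state=CLOSED
  event#12 t=29ms outcome=F: state=CLOSED
  event#13 t=30ms outcome=S: state=CLOSED
  event#14 t=34ms outcome=F: state=CLOSED
  event#15 t=36ms outcome=S: state=CLOSED
  event#16 t=38ms outcome=S: state=CLOSED
  event#17 t=39ms outcome=S: state=CLOSED
  event#18 t=43ms outcome=S: state=CLOSED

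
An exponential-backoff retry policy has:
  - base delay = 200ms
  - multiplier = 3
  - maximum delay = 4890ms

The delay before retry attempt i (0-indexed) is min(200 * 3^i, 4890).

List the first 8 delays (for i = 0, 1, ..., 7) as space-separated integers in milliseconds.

Answer: 200 600 1800 4890 4890 4890 4890 4890

Derivation:
Computing each delay:
  i=0: min(200*3^0, 4890) = 200
  i=1: min(200*3^1, 4890) = 600
  i=2: min(200*3^2, 4890) = 1800
  i=3: min(200*3^3, 4890) = 4890
  i=4: min(200*3^4, 4890) = 4890
  i=5: min(200*3^5, 4890) = 4890
  i=6: min(200*3^6, 4890) = 4890
  i=7: min(200*3^7, 4890) = 4890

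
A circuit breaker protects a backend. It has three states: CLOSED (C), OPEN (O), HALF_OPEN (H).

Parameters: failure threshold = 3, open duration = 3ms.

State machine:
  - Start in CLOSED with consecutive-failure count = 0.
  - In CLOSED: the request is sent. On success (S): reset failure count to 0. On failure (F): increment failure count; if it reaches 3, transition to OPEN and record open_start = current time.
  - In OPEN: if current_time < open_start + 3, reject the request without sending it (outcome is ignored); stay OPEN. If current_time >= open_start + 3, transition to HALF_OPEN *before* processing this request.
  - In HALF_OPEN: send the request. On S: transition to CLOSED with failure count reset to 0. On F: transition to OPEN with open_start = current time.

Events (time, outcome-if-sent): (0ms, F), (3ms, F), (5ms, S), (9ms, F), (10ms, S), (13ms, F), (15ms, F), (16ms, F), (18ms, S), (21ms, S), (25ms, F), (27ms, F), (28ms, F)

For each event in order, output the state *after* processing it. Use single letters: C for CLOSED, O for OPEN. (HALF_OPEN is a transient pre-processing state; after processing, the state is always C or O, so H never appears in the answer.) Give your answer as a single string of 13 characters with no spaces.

State after each event:
  event#1 t=0ms outcome=F: state=CLOSED
  event#2 t=3ms outcome=F: state=CLOSED
  event#3 t=5ms outcome=S: state=CLOSED
  event#4 t=9ms outcome=F: state=CLOSED
  event#5 t=10ms outcome=S: state=CLOSED
  event#6 t=13ms outcome=F: state=CLOSED
  event#7 t=15ms outcome=F: state=CLOSED
  event#8 t=16ms outcome=F: state=OPEN
  event#9 t=18ms outcome=S: state=OPEN
  event#10 t=21ms outcome=S: state=CLOSED
  event#11 t=25ms outcome=F: state=CLOSED
  event#12 t=27ms outcome=F: state=CLOSED
  event#13 t=28ms outcome=F: state=OPEN

Answer: CCCCCCCOOCCCO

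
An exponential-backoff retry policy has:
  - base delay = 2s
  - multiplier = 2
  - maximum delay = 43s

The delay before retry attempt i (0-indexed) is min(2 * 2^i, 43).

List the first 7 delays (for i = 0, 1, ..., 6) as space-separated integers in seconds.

Answer: 2 4 8 16 32 43 43

Derivation:
Computing each delay:
  i=0: min(2*2^0, 43) = 2
  i=1: min(2*2^1, 43) = 4
  i=2: min(2*2^2, 43) = 8
  i=3: min(2*2^3, 43) = 16
  i=4: min(2*2^4, 43) = 32
  i=5: min(2*2^5, 43) = 43
  i=6: min(2*2^6, 43) = 43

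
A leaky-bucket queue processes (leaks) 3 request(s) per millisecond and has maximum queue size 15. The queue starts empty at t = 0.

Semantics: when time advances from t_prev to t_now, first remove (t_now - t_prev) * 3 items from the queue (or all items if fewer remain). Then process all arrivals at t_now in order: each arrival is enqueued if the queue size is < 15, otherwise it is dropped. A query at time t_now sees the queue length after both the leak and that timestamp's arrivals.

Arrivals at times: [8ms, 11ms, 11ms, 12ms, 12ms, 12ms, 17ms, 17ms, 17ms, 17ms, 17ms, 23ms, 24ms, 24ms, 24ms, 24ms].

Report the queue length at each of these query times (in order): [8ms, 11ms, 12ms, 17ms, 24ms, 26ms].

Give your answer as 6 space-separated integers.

Queue lengths at query times:
  query t=8ms: backlog = 1
  query t=11ms: backlog = 2
  query t=12ms: backlog = 3
  query t=17ms: backlog = 5
  query t=24ms: backlog = 4
  query t=26ms: backlog = 0

Answer: 1 2 3 5 4 0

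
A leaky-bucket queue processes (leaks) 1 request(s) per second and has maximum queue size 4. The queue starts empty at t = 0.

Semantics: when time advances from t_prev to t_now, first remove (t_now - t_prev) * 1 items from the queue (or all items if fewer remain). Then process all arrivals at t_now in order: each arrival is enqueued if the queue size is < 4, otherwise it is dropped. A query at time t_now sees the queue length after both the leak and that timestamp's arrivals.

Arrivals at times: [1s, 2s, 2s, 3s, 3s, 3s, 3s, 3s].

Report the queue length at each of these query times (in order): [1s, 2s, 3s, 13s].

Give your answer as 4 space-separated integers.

Answer: 1 2 4 0

Derivation:
Queue lengths at query times:
  query t=1s: backlog = 1
  query t=2s: backlog = 2
  query t=3s: backlog = 4
  query t=13s: backlog = 0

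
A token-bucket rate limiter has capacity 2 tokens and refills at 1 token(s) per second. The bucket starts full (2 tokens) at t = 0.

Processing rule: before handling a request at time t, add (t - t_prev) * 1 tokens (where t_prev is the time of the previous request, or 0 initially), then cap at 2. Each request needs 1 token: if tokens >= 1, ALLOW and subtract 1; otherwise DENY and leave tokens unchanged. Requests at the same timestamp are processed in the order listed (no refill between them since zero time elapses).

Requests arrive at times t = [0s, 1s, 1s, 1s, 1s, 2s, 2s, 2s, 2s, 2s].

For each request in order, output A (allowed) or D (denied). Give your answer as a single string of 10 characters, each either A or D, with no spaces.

Answer: AAADDADDDD

Derivation:
Simulating step by step:
  req#1 t=0s: ALLOW
  req#2 t=1s: ALLOW
  req#3 t=1s: ALLOW
  req#4 t=1s: DENY
  req#5 t=1s: DENY
  req#6 t=2s: ALLOW
  req#7 t=2s: DENY
  req#8 t=2s: DENY
  req#9 t=2s: DENY
  req#10 t=2s: DENY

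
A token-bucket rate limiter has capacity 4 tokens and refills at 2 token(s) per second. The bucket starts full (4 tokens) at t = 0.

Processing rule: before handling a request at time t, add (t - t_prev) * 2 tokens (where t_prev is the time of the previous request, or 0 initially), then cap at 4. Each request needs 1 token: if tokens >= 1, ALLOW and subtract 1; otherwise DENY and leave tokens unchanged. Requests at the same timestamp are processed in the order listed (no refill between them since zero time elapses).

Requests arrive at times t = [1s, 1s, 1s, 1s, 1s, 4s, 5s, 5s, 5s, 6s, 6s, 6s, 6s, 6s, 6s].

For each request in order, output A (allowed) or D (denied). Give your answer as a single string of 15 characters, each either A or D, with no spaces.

Answer: AAAADAAAAAAADDD

Derivation:
Simulating step by step:
  req#1 t=1s: ALLOW
  req#2 t=1s: ALLOW
  req#3 t=1s: ALLOW
  req#4 t=1s: ALLOW
  req#5 t=1s: DENY
  req#6 t=4s: ALLOW
  req#7 t=5s: ALLOW
  req#8 t=5s: ALLOW
  req#9 t=5s: ALLOW
  req#10 t=6s: ALLOW
  req#11 t=6s: ALLOW
  req#12 t=6s: ALLOW
  req#13 t=6s: DENY
  req#14 t=6s: DENY
  req#15 t=6s: DENY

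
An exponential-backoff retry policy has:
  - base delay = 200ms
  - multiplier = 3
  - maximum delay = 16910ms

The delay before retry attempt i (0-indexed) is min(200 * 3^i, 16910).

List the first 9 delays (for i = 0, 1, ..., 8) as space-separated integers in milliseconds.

Computing each delay:
  i=0: min(200*3^0, 16910) = 200
  i=1: min(200*3^1, 16910) = 600
  i=2: min(200*3^2, 16910) = 1800
  i=3: min(200*3^3, 16910) = 5400
  i=4: min(200*3^4, 16910) = 16200
  i=5: min(200*3^5, 16910) = 16910
  i=6: min(200*3^6, 16910) = 16910
  i=7: min(200*3^7, 16910) = 16910
  i=8: min(200*3^8, 16910) = 16910

Answer: 200 600 1800 5400 16200 16910 16910 16910 16910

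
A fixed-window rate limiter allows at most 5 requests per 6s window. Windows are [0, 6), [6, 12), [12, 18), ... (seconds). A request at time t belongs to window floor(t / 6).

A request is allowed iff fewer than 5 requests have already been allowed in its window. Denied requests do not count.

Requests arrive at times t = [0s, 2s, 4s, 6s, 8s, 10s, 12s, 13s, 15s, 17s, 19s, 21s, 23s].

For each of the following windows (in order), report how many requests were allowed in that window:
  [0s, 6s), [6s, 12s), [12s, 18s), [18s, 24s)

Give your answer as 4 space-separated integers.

Answer: 3 3 4 3

Derivation:
Processing requests:
  req#1 t=0s (window 0): ALLOW
  req#2 t=2s (window 0): ALLOW
  req#3 t=4s (window 0): ALLOW
  req#4 t=6s (window 1): ALLOW
  req#5 t=8s (window 1): ALLOW
  req#6 t=10s (window 1): ALLOW
  req#7 t=12s (window 2): ALLOW
  req#8 t=13s (window 2): ALLOW
  req#9 t=15s (window 2): ALLOW
  req#10 t=17s (window 2): ALLOW
  req#11 t=19s (window 3): ALLOW
  req#12 t=21s (window 3): ALLOW
  req#13 t=23s (window 3): ALLOW

Allowed counts by window: 3 3 4 3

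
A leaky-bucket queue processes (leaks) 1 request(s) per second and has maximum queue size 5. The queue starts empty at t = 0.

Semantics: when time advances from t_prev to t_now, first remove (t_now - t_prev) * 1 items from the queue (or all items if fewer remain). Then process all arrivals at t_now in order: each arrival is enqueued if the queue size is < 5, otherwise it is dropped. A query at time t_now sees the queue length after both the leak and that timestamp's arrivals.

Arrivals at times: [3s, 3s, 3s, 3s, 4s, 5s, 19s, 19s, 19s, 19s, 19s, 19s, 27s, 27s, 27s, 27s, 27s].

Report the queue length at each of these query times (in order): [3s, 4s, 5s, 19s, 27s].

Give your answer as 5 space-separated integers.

Queue lengths at query times:
  query t=3s: backlog = 4
  query t=4s: backlog = 4
  query t=5s: backlog = 4
  query t=19s: backlog = 5
  query t=27s: backlog = 5

Answer: 4 4 4 5 5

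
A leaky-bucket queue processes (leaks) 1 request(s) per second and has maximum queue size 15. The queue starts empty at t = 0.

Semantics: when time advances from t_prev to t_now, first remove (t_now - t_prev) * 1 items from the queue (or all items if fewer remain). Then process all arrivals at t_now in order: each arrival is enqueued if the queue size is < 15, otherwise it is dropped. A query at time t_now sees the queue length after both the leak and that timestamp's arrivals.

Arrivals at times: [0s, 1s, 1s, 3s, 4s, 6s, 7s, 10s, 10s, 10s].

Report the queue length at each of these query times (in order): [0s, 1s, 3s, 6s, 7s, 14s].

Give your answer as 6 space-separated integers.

Answer: 1 2 1 1 1 0

Derivation:
Queue lengths at query times:
  query t=0s: backlog = 1
  query t=1s: backlog = 2
  query t=3s: backlog = 1
  query t=6s: backlog = 1
  query t=7s: backlog = 1
  query t=14s: backlog = 0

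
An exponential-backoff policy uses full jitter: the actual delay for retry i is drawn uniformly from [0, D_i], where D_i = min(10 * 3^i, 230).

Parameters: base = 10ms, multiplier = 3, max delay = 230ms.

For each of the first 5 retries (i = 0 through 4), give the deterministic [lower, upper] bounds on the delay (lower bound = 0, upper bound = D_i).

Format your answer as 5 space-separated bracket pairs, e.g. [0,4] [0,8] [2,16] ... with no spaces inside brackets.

Computing bounds per retry:
  i=0: D_i=min(10*3^0,230)=10, bounds=[0,10]
  i=1: D_i=min(10*3^1,230)=30, bounds=[0,30]
  i=2: D_i=min(10*3^2,230)=90, bounds=[0,90]
  i=3: D_i=min(10*3^3,230)=230, bounds=[0,230]
  i=4: D_i=min(10*3^4,230)=230, bounds=[0,230]

Answer: [0,10] [0,30] [0,90] [0,230] [0,230]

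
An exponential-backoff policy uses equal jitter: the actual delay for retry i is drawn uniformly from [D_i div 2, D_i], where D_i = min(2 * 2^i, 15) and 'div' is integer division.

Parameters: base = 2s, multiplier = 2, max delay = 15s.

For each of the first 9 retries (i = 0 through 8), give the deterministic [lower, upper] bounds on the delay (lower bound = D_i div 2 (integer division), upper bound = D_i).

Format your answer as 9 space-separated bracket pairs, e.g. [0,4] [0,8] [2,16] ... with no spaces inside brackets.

Computing bounds per retry:
  i=0: D_i=min(2*2^0,15)=2, bounds=[1,2]
  i=1: D_i=min(2*2^1,15)=4, bounds=[2,4]
  i=2: D_i=min(2*2^2,15)=8, bounds=[4,8]
  i=3: D_i=min(2*2^3,15)=15, bounds=[7,15]
  i=4: D_i=min(2*2^4,15)=15, bounds=[7,15]
  i=5: D_i=min(2*2^5,15)=15, bounds=[7,15]
  i=6: D_i=min(2*2^6,15)=15, bounds=[7,15]
  i=7: D_i=min(2*2^7,15)=15, bounds=[7,15]
  i=8: D_i=min(2*2^8,15)=15, bounds=[7,15]

Answer: [1,2] [2,4] [4,8] [7,15] [7,15] [7,15] [7,15] [7,15] [7,15]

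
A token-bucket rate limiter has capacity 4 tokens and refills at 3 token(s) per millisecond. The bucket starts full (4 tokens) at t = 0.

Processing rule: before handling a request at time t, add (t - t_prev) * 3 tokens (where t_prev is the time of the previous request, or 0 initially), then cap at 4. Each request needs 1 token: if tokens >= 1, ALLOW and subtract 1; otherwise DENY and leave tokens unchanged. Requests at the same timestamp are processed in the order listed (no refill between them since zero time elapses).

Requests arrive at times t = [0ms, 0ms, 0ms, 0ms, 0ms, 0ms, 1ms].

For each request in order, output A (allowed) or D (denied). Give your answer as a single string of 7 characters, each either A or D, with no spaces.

Answer: AAAADDA

Derivation:
Simulating step by step:
  req#1 t=0ms: ALLOW
  req#2 t=0ms: ALLOW
  req#3 t=0ms: ALLOW
  req#4 t=0ms: ALLOW
  req#5 t=0ms: DENY
  req#6 t=0ms: DENY
  req#7 t=1ms: ALLOW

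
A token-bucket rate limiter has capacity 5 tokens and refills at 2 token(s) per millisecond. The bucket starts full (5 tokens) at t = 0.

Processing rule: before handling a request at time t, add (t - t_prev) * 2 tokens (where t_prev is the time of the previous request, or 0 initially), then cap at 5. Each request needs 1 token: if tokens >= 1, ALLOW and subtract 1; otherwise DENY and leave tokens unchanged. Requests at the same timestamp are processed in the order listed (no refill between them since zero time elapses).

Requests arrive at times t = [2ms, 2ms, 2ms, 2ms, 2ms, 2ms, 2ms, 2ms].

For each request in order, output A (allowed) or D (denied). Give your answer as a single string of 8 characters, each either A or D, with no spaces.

Answer: AAAAADDD

Derivation:
Simulating step by step:
  req#1 t=2ms: ALLOW
  req#2 t=2ms: ALLOW
  req#3 t=2ms: ALLOW
  req#4 t=2ms: ALLOW
  req#5 t=2ms: ALLOW
  req#6 t=2ms: DENY
  req#7 t=2ms: DENY
  req#8 t=2ms: DENY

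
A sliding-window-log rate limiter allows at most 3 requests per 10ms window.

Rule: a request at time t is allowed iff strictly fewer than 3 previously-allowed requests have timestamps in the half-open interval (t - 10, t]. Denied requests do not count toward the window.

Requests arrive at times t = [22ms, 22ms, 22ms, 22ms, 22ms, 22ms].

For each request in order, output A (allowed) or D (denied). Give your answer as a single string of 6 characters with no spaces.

Tracking allowed requests in the window:
  req#1 t=22ms: ALLOW
  req#2 t=22ms: ALLOW
  req#3 t=22ms: ALLOW
  req#4 t=22ms: DENY
  req#5 t=22ms: DENY
  req#6 t=22ms: DENY

Answer: AAADDD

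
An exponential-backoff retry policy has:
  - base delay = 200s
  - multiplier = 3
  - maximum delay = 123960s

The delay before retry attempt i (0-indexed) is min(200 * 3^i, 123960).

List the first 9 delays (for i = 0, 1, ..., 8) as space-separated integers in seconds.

Computing each delay:
  i=0: min(200*3^0, 123960) = 200
  i=1: min(200*3^1, 123960) = 600
  i=2: min(200*3^2, 123960) = 1800
  i=3: min(200*3^3, 123960) = 5400
  i=4: min(200*3^4, 123960) = 16200
  i=5: min(200*3^5, 123960) = 48600
  i=6: min(200*3^6, 123960) = 123960
  i=7: min(200*3^7, 123960) = 123960
  i=8: min(200*3^8, 123960) = 123960

Answer: 200 600 1800 5400 16200 48600 123960 123960 123960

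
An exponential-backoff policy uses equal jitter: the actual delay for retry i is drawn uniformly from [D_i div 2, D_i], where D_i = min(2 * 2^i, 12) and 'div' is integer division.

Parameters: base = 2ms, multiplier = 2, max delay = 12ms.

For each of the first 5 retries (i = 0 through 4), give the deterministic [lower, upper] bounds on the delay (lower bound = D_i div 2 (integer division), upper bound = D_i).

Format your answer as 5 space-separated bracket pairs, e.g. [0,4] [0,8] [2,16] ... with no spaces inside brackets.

Computing bounds per retry:
  i=0: D_i=min(2*2^0,12)=2, bounds=[1,2]
  i=1: D_i=min(2*2^1,12)=4, bounds=[2,4]
  i=2: D_i=min(2*2^2,12)=8, bounds=[4,8]
  i=3: D_i=min(2*2^3,12)=12, bounds=[6,12]
  i=4: D_i=min(2*2^4,12)=12, bounds=[6,12]

Answer: [1,2] [2,4] [4,8] [6,12] [6,12]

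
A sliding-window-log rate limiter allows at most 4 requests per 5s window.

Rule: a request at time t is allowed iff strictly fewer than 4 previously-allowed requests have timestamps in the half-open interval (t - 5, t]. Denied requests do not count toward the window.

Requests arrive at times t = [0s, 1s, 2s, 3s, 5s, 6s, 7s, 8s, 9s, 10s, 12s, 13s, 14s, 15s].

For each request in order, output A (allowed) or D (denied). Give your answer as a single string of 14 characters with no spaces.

Answer: AAAAAAAADAAAAA

Derivation:
Tracking allowed requests in the window:
  req#1 t=0s: ALLOW
  req#2 t=1s: ALLOW
  req#3 t=2s: ALLOW
  req#4 t=3s: ALLOW
  req#5 t=5s: ALLOW
  req#6 t=6s: ALLOW
  req#7 t=7s: ALLOW
  req#8 t=8s: ALLOW
  req#9 t=9s: DENY
  req#10 t=10s: ALLOW
  req#11 t=12s: ALLOW
  req#12 t=13s: ALLOW
  req#13 t=14s: ALLOW
  req#14 t=15s: ALLOW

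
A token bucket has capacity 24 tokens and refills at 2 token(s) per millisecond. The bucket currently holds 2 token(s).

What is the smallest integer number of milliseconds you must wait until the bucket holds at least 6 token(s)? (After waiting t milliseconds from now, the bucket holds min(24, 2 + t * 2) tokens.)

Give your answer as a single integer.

Need 2 + t * 2 >= 6, so t >= 4/2.
Smallest integer t = ceil(4/2) = 2.

Answer: 2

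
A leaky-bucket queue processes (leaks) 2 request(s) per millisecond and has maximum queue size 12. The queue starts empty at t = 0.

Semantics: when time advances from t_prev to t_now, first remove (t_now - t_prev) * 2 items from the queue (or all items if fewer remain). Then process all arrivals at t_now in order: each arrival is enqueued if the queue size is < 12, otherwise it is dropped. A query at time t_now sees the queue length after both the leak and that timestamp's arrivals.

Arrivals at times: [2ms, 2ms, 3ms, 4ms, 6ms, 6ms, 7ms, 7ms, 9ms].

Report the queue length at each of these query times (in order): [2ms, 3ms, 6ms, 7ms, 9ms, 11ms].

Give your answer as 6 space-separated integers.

Answer: 2 1 2 2 1 0

Derivation:
Queue lengths at query times:
  query t=2ms: backlog = 2
  query t=3ms: backlog = 1
  query t=6ms: backlog = 2
  query t=7ms: backlog = 2
  query t=9ms: backlog = 1
  query t=11ms: backlog = 0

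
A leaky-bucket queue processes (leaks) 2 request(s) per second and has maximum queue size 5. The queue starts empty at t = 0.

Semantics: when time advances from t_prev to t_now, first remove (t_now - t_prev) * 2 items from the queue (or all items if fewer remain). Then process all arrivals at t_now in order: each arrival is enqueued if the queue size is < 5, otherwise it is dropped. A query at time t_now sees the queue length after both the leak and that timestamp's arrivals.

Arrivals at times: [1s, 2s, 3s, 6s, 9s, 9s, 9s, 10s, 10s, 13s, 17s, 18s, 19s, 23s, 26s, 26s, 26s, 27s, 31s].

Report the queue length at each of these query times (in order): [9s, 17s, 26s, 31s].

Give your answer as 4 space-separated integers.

Queue lengths at query times:
  query t=9s: backlog = 3
  query t=17s: backlog = 1
  query t=26s: backlog = 3
  query t=31s: backlog = 1

Answer: 3 1 3 1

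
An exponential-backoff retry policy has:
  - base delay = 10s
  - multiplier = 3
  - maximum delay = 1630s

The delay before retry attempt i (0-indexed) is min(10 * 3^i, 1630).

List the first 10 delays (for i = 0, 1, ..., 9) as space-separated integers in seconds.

Answer: 10 30 90 270 810 1630 1630 1630 1630 1630

Derivation:
Computing each delay:
  i=0: min(10*3^0, 1630) = 10
  i=1: min(10*3^1, 1630) = 30
  i=2: min(10*3^2, 1630) = 90
  i=3: min(10*3^3, 1630) = 270
  i=4: min(10*3^4, 1630) = 810
  i=5: min(10*3^5, 1630) = 1630
  i=6: min(10*3^6, 1630) = 1630
  i=7: min(10*3^7, 1630) = 1630
  i=8: min(10*3^8, 1630) = 1630
  i=9: min(10*3^9, 1630) = 1630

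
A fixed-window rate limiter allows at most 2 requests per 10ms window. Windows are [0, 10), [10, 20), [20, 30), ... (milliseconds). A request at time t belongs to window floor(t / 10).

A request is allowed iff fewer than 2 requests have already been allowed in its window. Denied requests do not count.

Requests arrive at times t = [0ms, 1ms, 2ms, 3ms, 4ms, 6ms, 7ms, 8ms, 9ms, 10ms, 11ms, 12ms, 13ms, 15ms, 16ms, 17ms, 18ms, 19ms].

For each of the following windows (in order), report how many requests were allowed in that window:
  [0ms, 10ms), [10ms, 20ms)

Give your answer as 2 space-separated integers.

Answer: 2 2

Derivation:
Processing requests:
  req#1 t=0ms (window 0): ALLOW
  req#2 t=1ms (window 0): ALLOW
  req#3 t=2ms (window 0): DENY
  req#4 t=3ms (window 0): DENY
  req#5 t=4ms (window 0): DENY
  req#6 t=6ms (window 0): DENY
  req#7 t=7ms (window 0): DENY
  req#8 t=8ms (window 0): DENY
  req#9 t=9ms (window 0): DENY
  req#10 t=10ms (window 1): ALLOW
  req#11 t=11ms (window 1): ALLOW
  req#12 t=12ms (window 1): DENY
  req#13 t=13ms (window 1): DENY
  req#14 t=15ms (window 1): DENY
  req#15 t=16ms (window 1): DENY
  req#16 t=17ms (window 1): DENY
  req#17 t=18ms (window 1): DENY
  req#18 t=19ms (window 1): DENY

Allowed counts by window: 2 2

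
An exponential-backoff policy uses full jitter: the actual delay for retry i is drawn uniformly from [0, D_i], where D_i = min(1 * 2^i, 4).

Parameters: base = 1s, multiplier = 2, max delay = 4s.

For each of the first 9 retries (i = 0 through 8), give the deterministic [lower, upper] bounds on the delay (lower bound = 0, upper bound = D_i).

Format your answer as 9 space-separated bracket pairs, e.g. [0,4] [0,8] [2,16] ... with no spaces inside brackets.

Computing bounds per retry:
  i=0: D_i=min(1*2^0,4)=1, bounds=[0,1]
  i=1: D_i=min(1*2^1,4)=2, bounds=[0,2]
  i=2: D_i=min(1*2^2,4)=4, bounds=[0,4]
  i=3: D_i=min(1*2^3,4)=4, bounds=[0,4]
  i=4: D_i=min(1*2^4,4)=4, bounds=[0,4]
  i=5: D_i=min(1*2^5,4)=4, bounds=[0,4]
  i=6: D_i=min(1*2^6,4)=4, bounds=[0,4]
  i=7: D_i=min(1*2^7,4)=4, bounds=[0,4]
  i=8: D_i=min(1*2^8,4)=4, bounds=[0,4]

Answer: [0,1] [0,2] [0,4] [0,4] [0,4] [0,4] [0,4] [0,4] [0,4]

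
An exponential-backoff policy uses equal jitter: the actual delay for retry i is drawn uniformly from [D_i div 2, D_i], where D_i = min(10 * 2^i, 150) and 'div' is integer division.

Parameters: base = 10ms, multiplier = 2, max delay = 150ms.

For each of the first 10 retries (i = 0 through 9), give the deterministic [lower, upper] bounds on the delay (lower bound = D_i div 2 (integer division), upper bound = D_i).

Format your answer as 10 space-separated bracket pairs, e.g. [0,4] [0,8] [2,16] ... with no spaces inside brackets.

Computing bounds per retry:
  i=0: D_i=min(10*2^0,150)=10, bounds=[5,10]
  i=1: D_i=min(10*2^1,150)=20, bounds=[10,20]
  i=2: D_i=min(10*2^2,150)=40, bounds=[20,40]
  i=3: D_i=min(10*2^3,150)=80, bounds=[40,80]
  i=4: D_i=min(10*2^4,150)=150, bounds=[75,150]
  i=5: D_i=min(10*2^5,150)=150, bounds=[75,150]
  i=6: D_i=min(10*2^6,150)=150, bounds=[75,150]
  i=7: D_i=min(10*2^7,150)=150, bounds=[75,150]
  i=8: D_i=min(10*2^8,150)=150, bounds=[75,150]
  i=9: D_i=min(10*2^9,150)=150, bounds=[75,150]

Answer: [5,10] [10,20] [20,40] [40,80] [75,150] [75,150] [75,150] [75,150] [75,150] [75,150]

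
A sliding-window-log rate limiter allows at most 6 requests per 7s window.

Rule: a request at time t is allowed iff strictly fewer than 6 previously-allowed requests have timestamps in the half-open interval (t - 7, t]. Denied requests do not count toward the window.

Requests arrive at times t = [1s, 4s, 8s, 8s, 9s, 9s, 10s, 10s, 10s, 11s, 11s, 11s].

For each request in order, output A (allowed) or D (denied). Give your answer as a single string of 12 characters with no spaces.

Tracking allowed requests in the window:
  req#1 t=1s: ALLOW
  req#2 t=4s: ALLOW
  req#3 t=8s: ALLOW
  req#4 t=8s: ALLOW
  req#5 t=9s: ALLOW
  req#6 t=9s: ALLOW
  req#7 t=10s: ALLOW
  req#8 t=10s: DENY
  req#9 t=10s: DENY
  req#10 t=11s: ALLOW
  req#11 t=11s: DENY
  req#12 t=11s: DENY

Answer: AAAAAAADDADD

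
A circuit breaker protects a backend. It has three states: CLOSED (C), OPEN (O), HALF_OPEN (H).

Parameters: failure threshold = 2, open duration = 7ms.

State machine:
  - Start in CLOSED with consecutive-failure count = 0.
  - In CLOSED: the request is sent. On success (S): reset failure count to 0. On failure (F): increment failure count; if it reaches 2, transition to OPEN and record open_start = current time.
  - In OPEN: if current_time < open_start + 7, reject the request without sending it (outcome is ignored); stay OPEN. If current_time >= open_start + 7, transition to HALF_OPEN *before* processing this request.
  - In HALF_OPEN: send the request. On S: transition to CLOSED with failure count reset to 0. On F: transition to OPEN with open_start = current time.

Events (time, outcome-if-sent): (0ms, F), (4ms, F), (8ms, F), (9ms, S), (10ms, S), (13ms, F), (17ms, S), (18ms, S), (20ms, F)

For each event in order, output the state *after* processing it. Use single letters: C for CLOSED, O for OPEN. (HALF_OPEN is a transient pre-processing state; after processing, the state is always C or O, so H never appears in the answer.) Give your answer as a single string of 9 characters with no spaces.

State after each event:
  event#1 t=0ms outcome=F: state=CLOSED
  event#2 t=4ms outcome=F: state=OPEN
  event#3 t=8ms outcome=F: state=OPEN
  event#4 t=9ms outcome=S: state=OPEN
  event#5 t=10ms outcome=S: state=OPEN
  event#6 t=13ms outcome=F: state=OPEN
  event#7 t=17ms outcome=S: state=OPEN
  event#8 t=18ms outcome=S: state=OPEN
  event#9 t=20ms outcome=F: state=OPEN

Answer: COOOOOOOO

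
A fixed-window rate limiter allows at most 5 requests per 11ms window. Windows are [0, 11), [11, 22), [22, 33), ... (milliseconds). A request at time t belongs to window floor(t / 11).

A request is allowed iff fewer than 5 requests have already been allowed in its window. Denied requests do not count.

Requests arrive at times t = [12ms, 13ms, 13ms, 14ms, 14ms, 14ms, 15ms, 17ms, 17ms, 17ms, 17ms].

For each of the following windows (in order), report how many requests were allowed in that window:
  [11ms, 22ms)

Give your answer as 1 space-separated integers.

Processing requests:
  req#1 t=12ms (window 1): ALLOW
  req#2 t=13ms (window 1): ALLOW
  req#3 t=13ms (window 1): ALLOW
  req#4 t=14ms (window 1): ALLOW
  req#5 t=14ms (window 1): ALLOW
  req#6 t=14ms (window 1): DENY
  req#7 t=15ms (window 1): DENY
  req#8 t=17ms (window 1): DENY
  req#9 t=17ms (window 1): DENY
  req#10 t=17ms (window 1): DENY
  req#11 t=17ms (window 1): DENY

Allowed counts by window: 5

Answer: 5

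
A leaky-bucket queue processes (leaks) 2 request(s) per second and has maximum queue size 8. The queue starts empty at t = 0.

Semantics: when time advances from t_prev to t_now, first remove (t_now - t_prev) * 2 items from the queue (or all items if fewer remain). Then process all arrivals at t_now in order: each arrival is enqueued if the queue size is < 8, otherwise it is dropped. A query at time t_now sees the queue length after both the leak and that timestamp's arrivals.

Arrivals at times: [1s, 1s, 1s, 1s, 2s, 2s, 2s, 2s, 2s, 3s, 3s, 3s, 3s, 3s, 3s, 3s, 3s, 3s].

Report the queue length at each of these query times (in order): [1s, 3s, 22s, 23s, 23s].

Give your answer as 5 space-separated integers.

Queue lengths at query times:
  query t=1s: backlog = 4
  query t=3s: backlog = 8
  query t=22s: backlog = 0
  query t=23s: backlog = 0
  query t=23s: backlog = 0

Answer: 4 8 0 0 0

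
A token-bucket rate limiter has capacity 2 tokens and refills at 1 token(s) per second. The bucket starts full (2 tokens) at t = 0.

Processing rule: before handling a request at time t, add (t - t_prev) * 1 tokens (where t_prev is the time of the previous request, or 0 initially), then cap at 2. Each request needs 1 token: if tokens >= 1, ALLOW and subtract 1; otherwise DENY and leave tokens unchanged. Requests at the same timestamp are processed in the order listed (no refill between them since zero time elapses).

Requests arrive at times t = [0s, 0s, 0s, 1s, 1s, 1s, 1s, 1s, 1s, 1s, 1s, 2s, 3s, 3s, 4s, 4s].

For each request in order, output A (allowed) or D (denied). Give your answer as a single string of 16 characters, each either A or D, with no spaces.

Answer: AADADDDDDDDAADAD

Derivation:
Simulating step by step:
  req#1 t=0s: ALLOW
  req#2 t=0s: ALLOW
  req#3 t=0s: DENY
  req#4 t=1s: ALLOW
  req#5 t=1s: DENY
  req#6 t=1s: DENY
  req#7 t=1s: DENY
  req#8 t=1s: DENY
  req#9 t=1s: DENY
  req#10 t=1s: DENY
  req#11 t=1s: DENY
  req#12 t=2s: ALLOW
  req#13 t=3s: ALLOW
  req#14 t=3s: DENY
  req#15 t=4s: ALLOW
  req#16 t=4s: DENY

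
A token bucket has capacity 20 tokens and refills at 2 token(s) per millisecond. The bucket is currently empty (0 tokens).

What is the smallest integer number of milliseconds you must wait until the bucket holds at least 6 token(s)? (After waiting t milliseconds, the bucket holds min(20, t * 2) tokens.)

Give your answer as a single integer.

Answer: 3

Derivation:
Need t * 2 >= 6, so t >= 6/2.
Smallest integer t = ceil(6/2) = 3.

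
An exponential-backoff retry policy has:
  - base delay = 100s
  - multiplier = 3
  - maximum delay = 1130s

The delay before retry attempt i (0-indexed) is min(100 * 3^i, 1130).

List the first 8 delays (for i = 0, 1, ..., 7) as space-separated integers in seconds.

Computing each delay:
  i=0: min(100*3^0, 1130) = 100
  i=1: min(100*3^1, 1130) = 300
  i=2: min(100*3^2, 1130) = 900
  i=3: min(100*3^3, 1130) = 1130
  i=4: min(100*3^4, 1130) = 1130
  i=5: min(100*3^5, 1130) = 1130
  i=6: min(100*3^6, 1130) = 1130
  i=7: min(100*3^7, 1130) = 1130

Answer: 100 300 900 1130 1130 1130 1130 1130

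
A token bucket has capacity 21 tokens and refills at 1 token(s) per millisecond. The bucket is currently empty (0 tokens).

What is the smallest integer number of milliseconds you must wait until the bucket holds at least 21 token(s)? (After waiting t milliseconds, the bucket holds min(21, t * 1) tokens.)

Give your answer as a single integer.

Answer: 21

Derivation:
Need t * 1 >= 21, so t >= 21/1.
Smallest integer t = ceil(21/1) = 21.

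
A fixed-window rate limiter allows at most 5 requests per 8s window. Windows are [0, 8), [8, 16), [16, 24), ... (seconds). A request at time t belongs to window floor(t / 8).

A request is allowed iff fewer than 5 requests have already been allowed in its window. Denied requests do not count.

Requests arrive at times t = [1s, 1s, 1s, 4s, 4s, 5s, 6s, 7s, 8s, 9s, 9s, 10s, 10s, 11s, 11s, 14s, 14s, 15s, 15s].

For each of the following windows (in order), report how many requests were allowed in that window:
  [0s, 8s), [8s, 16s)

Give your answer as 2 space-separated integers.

Processing requests:
  req#1 t=1s (window 0): ALLOW
  req#2 t=1s (window 0): ALLOW
  req#3 t=1s (window 0): ALLOW
  req#4 t=4s (window 0): ALLOW
  req#5 t=4s (window 0): ALLOW
  req#6 t=5s (window 0): DENY
  req#7 t=6s (window 0): DENY
  req#8 t=7s (window 0): DENY
  req#9 t=8s (window 1): ALLOW
  req#10 t=9s (window 1): ALLOW
  req#11 t=9s (window 1): ALLOW
  req#12 t=10s (window 1): ALLOW
  req#13 t=10s (window 1): ALLOW
  req#14 t=11s (window 1): DENY
  req#15 t=11s (window 1): DENY
  req#16 t=14s (window 1): DENY
  req#17 t=14s (window 1): DENY
  req#18 t=15s (window 1): DENY
  req#19 t=15s (window 1): DENY

Allowed counts by window: 5 5

Answer: 5 5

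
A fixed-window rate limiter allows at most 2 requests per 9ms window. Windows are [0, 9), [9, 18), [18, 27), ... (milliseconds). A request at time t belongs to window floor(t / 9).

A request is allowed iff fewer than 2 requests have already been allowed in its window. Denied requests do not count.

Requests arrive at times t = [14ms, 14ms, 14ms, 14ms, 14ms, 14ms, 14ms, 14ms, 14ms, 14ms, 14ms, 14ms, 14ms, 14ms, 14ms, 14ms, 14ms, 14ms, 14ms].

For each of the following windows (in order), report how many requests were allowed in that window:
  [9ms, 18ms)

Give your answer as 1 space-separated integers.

Processing requests:
  req#1 t=14ms (window 1): ALLOW
  req#2 t=14ms (window 1): ALLOW
  req#3 t=14ms (window 1): DENY
  req#4 t=14ms (window 1): DENY
  req#5 t=14ms (window 1): DENY
  req#6 t=14ms (window 1): DENY
  req#7 t=14ms (window 1): DENY
  req#8 t=14ms (window 1): DENY
  req#9 t=14ms (window 1): DENY
  req#10 t=14ms (window 1): DENY
  req#11 t=14ms (window 1): DENY
  req#12 t=14ms (window 1): DENY
  req#13 t=14ms (window 1): DENY
  req#14 t=14ms (window 1): DENY
  req#15 t=14ms (window 1): DENY
  req#16 t=14ms (window 1): DENY
  req#17 t=14ms (window 1): DENY
  req#18 t=14ms (window 1): DENY
  req#19 t=14ms (window 1): DENY

Allowed counts by window: 2

Answer: 2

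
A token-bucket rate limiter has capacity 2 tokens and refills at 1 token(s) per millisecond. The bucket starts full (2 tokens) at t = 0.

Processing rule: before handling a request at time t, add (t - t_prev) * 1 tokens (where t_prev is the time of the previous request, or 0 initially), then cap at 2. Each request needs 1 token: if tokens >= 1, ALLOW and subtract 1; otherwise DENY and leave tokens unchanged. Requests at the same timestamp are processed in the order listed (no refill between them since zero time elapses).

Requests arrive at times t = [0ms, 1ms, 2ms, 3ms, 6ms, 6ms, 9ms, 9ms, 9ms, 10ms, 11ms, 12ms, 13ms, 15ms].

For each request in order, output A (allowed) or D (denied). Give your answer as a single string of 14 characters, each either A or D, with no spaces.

Simulating step by step:
  req#1 t=0ms: ALLOW
  req#2 t=1ms: ALLOW
  req#3 t=2ms: ALLOW
  req#4 t=3ms: ALLOW
  req#5 t=6ms: ALLOW
  req#6 t=6ms: ALLOW
  req#7 t=9ms: ALLOW
  req#8 t=9ms: ALLOW
  req#9 t=9ms: DENY
  req#10 t=10ms: ALLOW
  req#11 t=11ms: ALLOW
  req#12 t=12ms: ALLOW
  req#13 t=13ms: ALLOW
  req#14 t=15ms: ALLOW

Answer: AAAAAAAADAAAAA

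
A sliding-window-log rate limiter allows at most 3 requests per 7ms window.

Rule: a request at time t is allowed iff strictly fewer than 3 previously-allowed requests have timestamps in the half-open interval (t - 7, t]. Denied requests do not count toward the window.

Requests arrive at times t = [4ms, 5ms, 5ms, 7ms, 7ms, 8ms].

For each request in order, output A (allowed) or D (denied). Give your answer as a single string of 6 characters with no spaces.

Answer: AAADDD

Derivation:
Tracking allowed requests in the window:
  req#1 t=4ms: ALLOW
  req#2 t=5ms: ALLOW
  req#3 t=5ms: ALLOW
  req#4 t=7ms: DENY
  req#5 t=7ms: DENY
  req#6 t=8ms: DENY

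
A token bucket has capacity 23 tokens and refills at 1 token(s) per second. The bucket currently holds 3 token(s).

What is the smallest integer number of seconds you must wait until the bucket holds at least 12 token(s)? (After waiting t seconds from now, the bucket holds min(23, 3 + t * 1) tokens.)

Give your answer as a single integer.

Answer: 9

Derivation:
Need 3 + t * 1 >= 12, so t >= 9/1.
Smallest integer t = ceil(9/1) = 9.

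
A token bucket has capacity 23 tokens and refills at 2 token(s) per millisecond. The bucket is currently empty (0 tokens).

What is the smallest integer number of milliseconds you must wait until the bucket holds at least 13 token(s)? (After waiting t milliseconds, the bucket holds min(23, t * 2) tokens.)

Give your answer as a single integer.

Need t * 2 >= 13, so t >= 13/2.
Smallest integer t = ceil(13/2) = 7.

Answer: 7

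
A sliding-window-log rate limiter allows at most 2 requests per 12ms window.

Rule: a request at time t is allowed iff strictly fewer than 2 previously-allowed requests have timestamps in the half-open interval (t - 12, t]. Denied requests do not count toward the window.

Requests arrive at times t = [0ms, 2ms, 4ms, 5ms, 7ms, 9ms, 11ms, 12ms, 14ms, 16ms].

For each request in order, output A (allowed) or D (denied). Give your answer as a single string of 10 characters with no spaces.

Answer: AADDDDDAAD

Derivation:
Tracking allowed requests in the window:
  req#1 t=0ms: ALLOW
  req#2 t=2ms: ALLOW
  req#3 t=4ms: DENY
  req#4 t=5ms: DENY
  req#5 t=7ms: DENY
  req#6 t=9ms: DENY
  req#7 t=11ms: DENY
  req#8 t=12ms: ALLOW
  req#9 t=14ms: ALLOW
  req#10 t=16ms: DENY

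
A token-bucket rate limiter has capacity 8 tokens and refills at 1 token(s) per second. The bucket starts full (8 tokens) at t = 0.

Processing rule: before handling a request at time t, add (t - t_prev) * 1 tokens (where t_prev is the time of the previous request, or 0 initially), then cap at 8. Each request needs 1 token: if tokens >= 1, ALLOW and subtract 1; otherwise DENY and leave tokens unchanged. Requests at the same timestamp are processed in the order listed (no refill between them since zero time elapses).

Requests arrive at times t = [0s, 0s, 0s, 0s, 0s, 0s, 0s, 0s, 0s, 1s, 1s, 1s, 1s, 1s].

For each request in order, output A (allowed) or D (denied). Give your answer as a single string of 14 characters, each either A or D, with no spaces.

Simulating step by step:
  req#1 t=0s: ALLOW
  req#2 t=0s: ALLOW
  req#3 t=0s: ALLOW
  req#4 t=0s: ALLOW
  req#5 t=0s: ALLOW
  req#6 t=0s: ALLOW
  req#7 t=0s: ALLOW
  req#8 t=0s: ALLOW
  req#9 t=0s: DENY
  req#10 t=1s: ALLOW
  req#11 t=1s: DENY
  req#12 t=1s: DENY
  req#13 t=1s: DENY
  req#14 t=1s: DENY

Answer: AAAAAAAADADDDD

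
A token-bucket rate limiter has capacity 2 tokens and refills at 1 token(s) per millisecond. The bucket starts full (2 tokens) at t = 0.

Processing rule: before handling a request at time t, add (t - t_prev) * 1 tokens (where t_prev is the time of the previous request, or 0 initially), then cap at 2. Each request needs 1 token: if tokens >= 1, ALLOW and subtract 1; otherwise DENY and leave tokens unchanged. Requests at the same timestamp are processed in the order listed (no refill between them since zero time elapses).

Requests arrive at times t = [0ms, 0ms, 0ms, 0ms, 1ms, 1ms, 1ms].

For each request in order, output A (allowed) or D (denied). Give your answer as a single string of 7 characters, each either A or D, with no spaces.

Simulating step by step:
  req#1 t=0ms: ALLOW
  req#2 t=0ms: ALLOW
  req#3 t=0ms: DENY
  req#4 t=0ms: DENY
  req#5 t=1ms: ALLOW
  req#6 t=1ms: DENY
  req#7 t=1ms: DENY

Answer: AADDADD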